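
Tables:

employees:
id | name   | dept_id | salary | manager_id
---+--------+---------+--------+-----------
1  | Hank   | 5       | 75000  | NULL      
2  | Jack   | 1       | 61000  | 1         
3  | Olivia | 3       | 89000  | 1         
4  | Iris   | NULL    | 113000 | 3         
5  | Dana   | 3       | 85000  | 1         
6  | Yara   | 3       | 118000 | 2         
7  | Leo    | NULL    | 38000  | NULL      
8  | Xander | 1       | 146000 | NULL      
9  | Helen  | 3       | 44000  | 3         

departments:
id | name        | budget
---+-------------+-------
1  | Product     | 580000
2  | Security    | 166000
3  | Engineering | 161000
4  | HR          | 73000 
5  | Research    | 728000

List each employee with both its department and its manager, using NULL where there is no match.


Two LEFT JOINs from the same base table employees: one to departments via dept_id, one to employees itself via manager_id. Both are LEFT so every employee is preserved.
Match against departments:
  - employee 1 (Hank): dept_id=5 -> matches Research
  - employee 2 (Jack): dept_id=1 -> matches Product
  - employee 3 (Olivia): dept_id=3 -> matches Engineering
  - employee 4 (Iris): dept_id=NULL, no match -> kept with NULL
  - employee 5 (Dana): dept_id=3 -> matches Engineering
  - employee 6 (Yara): dept_id=3 -> matches Engineering
  - employee 7 (Leo): dept_id=NULL, no match -> kept with NULL
  - employee 8 (Xander): dept_id=1 -> matches Product
  - employee 9 (Helen): dept_id=3 -> matches Engineering
Match against employees (self):
  - employee 1 (Hank): manager_id=NULL -> NULL
  - employee 2 (Jack): manager_id=1 -> Hank
  - employee 3 (Olivia): manager_id=1 -> Hank
  - employee 4 (Iris): manager_id=3 -> Olivia
  - employee 5 (Dana): manager_id=1 -> Hank
  - employee 6 (Yara): manager_id=2 -> Jack
  - employee 7 (Leo): manager_id=NULL -> NULL
  - employee 8 (Xander): manager_id=NULL -> NULL
  - employee 9 (Helen): manager_id=3 -> Olivia

SQL:
SELECT a.name, b.name AS department, c.name AS manager
FROM employees a
LEFT JOIN departments b ON a.dept_id = b.id
LEFT JOIN employees c ON a.manager_id = c.id

Result:
name   | department  | manager
-------+-------------+--------
Hank   | Research    | NULL   
Jack   | Product     | Hank   
Olivia | Engineering | Hank   
Iris   | NULL        | Olivia 
Dana   | Engineering | Hank   
Yara   | Engineering | Jack   
Leo    | NULL        | NULL   
Xander | Product     | NULL   
Helen  | Engineering | Olivia 


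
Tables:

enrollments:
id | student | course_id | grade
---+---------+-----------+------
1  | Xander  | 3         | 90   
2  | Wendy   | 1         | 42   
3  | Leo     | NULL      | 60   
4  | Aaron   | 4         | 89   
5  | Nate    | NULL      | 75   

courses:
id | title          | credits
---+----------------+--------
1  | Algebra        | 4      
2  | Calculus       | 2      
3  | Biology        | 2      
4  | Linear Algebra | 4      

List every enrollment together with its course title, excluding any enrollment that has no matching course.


INNER JOIN keeps only enrollments rows whose course_id matches an id in courses. Walk through each enrollment:
  - enrollment 1 (Xander): course_id=3 -> matches Biology
  - enrollment 2 (Wendy): course_id=1 -> matches Algebra
  - enrollment 3 (Leo): course_id=NULL, no match -> dropped
  - enrollment 4 (Aaron): course_id=4 -> matches Linear Algebra
  - enrollment 5 (Nate): course_id=NULL, no match -> dropped
So 2 of 5 rows are dropped.

SQL:
SELECT a.student, b.title AS course
FROM enrollments a
INNER JOIN courses b ON a.course_id = b.id

Result:
student | course        
--------+---------------
Xander  | Biology       
Wendy   | Algebra       
Aaron   | Linear Algebra


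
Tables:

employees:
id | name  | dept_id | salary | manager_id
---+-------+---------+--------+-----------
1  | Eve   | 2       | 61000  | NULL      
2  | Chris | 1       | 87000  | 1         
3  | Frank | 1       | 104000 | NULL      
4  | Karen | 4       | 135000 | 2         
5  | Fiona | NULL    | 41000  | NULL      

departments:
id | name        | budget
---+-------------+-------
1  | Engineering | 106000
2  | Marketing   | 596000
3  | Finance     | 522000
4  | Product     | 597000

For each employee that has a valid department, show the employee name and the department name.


INNER JOIN keeps only employees rows whose dept_id matches an id in departments. Walk through each employee:
  - employee 1 (Eve): dept_id=2 -> matches Marketing
  - employee 2 (Chris): dept_id=1 -> matches Engineering
  - employee 3 (Frank): dept_id=1 -> matches Engineering
  - employee 4 (Karen): dept_id=4 -> matches Product
  - employee 5 (Fiona): dept_id=NULL, no match -> dropped
So 1 of 5 rows is dropped.

SQL:
SELECT a.name, b.name AS department
FROM employees a
INNER JOIN departments b ON a.dept_id = b.id

Result:
name  | department 
------+------------
Eve   | Marketing  
Chris | Engineering
Frank | Engineering
Karen | Product    


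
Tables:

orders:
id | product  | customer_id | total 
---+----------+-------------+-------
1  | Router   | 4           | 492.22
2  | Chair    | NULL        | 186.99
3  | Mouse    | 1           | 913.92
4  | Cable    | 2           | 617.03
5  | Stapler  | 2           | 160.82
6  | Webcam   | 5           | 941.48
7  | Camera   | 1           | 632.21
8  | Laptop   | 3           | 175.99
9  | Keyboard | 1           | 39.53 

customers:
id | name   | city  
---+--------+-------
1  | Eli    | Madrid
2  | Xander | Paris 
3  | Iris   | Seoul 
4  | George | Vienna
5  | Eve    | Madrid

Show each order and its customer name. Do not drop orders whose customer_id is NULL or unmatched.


LEFT JOIN keeps every row from orders (the left table); where customer_id has no match in customers, the customer columns become NULL. Walk through each order:
  - order 1 (Router): customer_id=4 -> matches George
  - order 2 (Chair): customer_id=NULL, no match -> kept with NULL
  - order 3 (Mouse): customer_id=1 -> matches Eli
  - order 4 (Cable): customer_id=2 -> matches Xander
  - order 5 (Stapler): customer_id=2 -> matches Xander
  - order 6 (Webcam): customer_id=5 -> matches Eve
  - order 7 (Camera): customer_id=1 -> matches Eli
  - order 8 (Laptop): customer_id=3 -> matches Iris
  - order 9 (Keyboard): customer_id=1 -> matches Eli
All 9 rows appear; 1 has NULL customer.

SQL:
SELECT a.product, b.name AS customer
FROM orders a
LEFT JOIN customers b ON a.customer_id = b.id

Result:
product  | customer
---------+---------
Router   | George  
Chair    | NULL    
Mouse    | Eli     
Cable    | Xander  
Stapler  | Xander  
Webcam   | Eve     
Camera   | Eli     
Laptop   | Iris    
Keyboard | Eli     


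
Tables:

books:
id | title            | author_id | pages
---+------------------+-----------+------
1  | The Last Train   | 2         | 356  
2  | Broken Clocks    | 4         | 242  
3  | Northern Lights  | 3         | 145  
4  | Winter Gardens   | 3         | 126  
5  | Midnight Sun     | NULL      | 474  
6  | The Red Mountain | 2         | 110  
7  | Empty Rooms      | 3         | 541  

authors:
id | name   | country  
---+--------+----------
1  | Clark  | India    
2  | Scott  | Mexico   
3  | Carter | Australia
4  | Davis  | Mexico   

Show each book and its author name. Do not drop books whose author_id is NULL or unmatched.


LEFT JOIN keeps every row from books (the left table); where author_id has no match in authors, the author columns become NULL. Walk through each book:
  - book 1 (The Last Train): author_id=2 -> matches Scott
  - book 2 (Broken Clocks): author_id=4 -> matches Davis
  - book 3 (Northern Lights): author_id=3 -> matches Carter
  - book 4 (Winter Gardens): author_id=3 -> matches Carter
  - book 5 (Midnight Sun): author_id=NULL, no match -> kept with NULL
  - book 6 (The Red Mountain): author_id=2 -> matches Scott
  - book 7 (Empty Rooms): author_id=3 -> matches Carter
All 7 rows appear; 1 has NULL author.

SQL:
SELECT a.title, b.name AS author
FROM books a
LEFT JOIN authors b ON a.author_id = b.id

Result:
title            | author
-----------------+-------
The Last Train   | Scott 
Broken Clocks    | Davis 
Northern Lights  | Carter
Winter Gardens   | Carter
Midnight Sun     | NULL  
The Red Mountain | Scott 
Empty Rooms      | Carter


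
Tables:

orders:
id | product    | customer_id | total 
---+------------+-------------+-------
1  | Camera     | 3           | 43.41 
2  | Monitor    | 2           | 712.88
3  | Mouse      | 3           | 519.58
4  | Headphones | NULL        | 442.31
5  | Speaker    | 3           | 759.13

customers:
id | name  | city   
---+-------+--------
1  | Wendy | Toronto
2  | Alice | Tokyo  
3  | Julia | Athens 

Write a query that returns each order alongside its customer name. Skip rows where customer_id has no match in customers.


INNER JOIN keeps only orders rows whose customer_id matches an id in customers. Walk through each order:
  - order 1 (Camera): customer_id=3 -> matches Julia
  - order 2 (Monitor): customer_id=2 -> matches Alice
  - order 3 (Mouse): customer_id=3 -> matches Julia
  - order 4 (Headphones): customer_id=NULL, no match -> dropped
  - order 5 (Speaker): customer_id=3 -> matches Julia
So 1 of 5 rows is dropped.

SQL:
SELECT a.product, b.name AS customer
FROM orders a
INNER JOIN customers b ON a.customer_id = b.id

Result:
product | customer
--------+---------
Camera  | Julia   
Monitor | Alice   
Mouse   | Julia   
Speaker | Julia   


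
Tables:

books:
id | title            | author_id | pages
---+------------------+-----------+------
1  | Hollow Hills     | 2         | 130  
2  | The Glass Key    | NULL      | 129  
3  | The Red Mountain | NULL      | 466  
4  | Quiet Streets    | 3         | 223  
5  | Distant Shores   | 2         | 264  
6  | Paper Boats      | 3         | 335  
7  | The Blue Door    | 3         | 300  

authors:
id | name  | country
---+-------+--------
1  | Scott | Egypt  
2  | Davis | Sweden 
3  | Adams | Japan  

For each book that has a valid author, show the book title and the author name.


INNER JOIN keeps only books rows whose author_id matches an id in authors. Walk through each book:
  - book 1 (Hollow Hills): author_id=2 -> matches Davis
  - book 2 (The Glass Key): author_id=NULL, no match -> dropped
  - book 3 (The Red Mountain): author_id=NULL, no match -> dropped
  - book 4 (Quiet Streets): author_id=3 -> matches Adams
  - book 5 (Distant Shores): author_id=2 -> matches Davis
  - book 6 (Paper Boats): author_id=3 -> matches Adams
  - book 7 (The Blue Door): author_id=3 -> matches Adams
So 2 of 7 rows are dropped.

SQL:
SELECT a.title, b.name AS author
FROM books a
INNER JOIN authors b ON a.author_id = b.id

Result:
title          | author
---------------+-------
Hollow Hills   | Davis 
Quiet Streets  | Adams 
Distant Shores | Davis 
Paper Boats    | Adams 
The Blue Door  | Adams 


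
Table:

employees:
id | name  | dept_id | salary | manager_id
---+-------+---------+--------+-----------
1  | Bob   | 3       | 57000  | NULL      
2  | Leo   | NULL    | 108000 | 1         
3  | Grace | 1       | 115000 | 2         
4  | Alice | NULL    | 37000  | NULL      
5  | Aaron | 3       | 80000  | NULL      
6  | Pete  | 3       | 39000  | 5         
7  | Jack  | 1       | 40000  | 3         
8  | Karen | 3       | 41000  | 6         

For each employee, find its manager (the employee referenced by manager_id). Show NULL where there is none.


This is a self-join: employees is joined to a second copy of itself, matching each row's manager_id to another row's id. Use LEFT JOIN so rows with manager_id=NULL are kept.
  - employee 1 (Bob): manager_id=NULL -> NULL
  - employee 2 (Leo): manager_id=1 -> Bob
  - employee 3 (Grace): manager_id=2 -> Leo
  - employee 4 (Alice): manager_id=NULL -> NULL
  - employee 5 (Aaron): manager_id=NULL -> NULL
  - employee 6 (Pete): manager_id=5 -> Aaron
  - employee 7 (Jack): manager_id=3 -> Grace
  - employee 8 (Karen): manager_id=6 -> Pete

SQL:
SELECT a.name AS item, b.name AS manager
FROM employees a
LEFT JOIN employees b ON a.manager_id = b.id

Result:
item  | manager
------+--------
Bob   | NULL   
Leo   | Bob    
Grace | Leo    
Alice | NULL   
Aaron | NULL   
Pete  | Aaron  
Jack  | Grace  
Karen | Pete   


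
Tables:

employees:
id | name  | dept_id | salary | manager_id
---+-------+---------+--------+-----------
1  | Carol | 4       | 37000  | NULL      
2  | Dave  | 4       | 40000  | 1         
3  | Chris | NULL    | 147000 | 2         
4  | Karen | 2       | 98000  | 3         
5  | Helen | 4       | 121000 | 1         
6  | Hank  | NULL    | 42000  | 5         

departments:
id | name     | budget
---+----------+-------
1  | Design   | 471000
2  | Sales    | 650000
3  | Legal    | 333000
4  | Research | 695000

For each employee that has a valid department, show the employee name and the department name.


INNER JOIN keeps only employees rows whose dept_id matches an id in departments. Walk through each employee:
  - employee 1 (Carol): dept_id=4 -> matches Research
  - employee 2 (Dave): dept_id=4 -> matches Research
  - employee 3 (Chris): dept_id=NULL, no match -> dropped
  - employee 4 (Karen): dept_id=2 -> matches Sales
  - employee 5 (Helen): dept_id=4 -> matches Research
  - employee 6 (Hank): dept_id=NULL, no match -> dropped
So 2 of 6 rows are dropped.

SQL:
SELECT a.name, b.name AS department
FROM employees a
INNER JOIN departments b ON a.dept_id = b.id

Result:
name  | department
------+-----------
Carol | Research  
Dave  | Research  
Karen | Sales     
Helen | Research  


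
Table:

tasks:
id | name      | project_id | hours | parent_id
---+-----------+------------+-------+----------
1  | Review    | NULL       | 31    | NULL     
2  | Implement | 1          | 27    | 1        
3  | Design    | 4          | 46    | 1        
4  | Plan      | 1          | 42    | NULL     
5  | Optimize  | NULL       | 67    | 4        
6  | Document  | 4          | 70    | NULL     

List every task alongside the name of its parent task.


This is a self-join: tasks is joined to a second copy of itself, matching each row's parent_id to another row's id. Use LEFT JOIN so rows with parent_id=NULL are kept.
  - task 1 (Review): parent_id=NULL -> NULL
  - task 2 (Implement): parent_id=1 -> Review
  - task 3 (Design): parent_id=1 -> Review
  - task 4 (Plan): parent_id=NULL -> NULL
  - task 5 (Optimize): parent_id=4 -> Plan
  - task 6 (Document): parent_id=NULL -> NULL

SQL:
SELECT a.name AS item, b.name AS parent
FROM tasks a
LEFT JOIN tasks b ON a.parent_id = b.id

Result:
item      | parent
----------+-------
Review    | NULL  
Implement | Review
Design    | Review
Plan      | NULL  
Optimize  | Plan  
Document  | NULL  


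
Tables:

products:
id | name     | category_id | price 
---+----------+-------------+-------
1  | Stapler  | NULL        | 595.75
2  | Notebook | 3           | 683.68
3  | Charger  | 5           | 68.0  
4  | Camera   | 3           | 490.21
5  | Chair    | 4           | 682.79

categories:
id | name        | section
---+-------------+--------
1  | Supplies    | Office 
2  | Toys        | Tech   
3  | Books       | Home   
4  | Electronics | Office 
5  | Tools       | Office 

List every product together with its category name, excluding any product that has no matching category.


INNER JOIN keeps only products rows whose category_id matches an id in categories. Walk through each product:
  - product 1 (Stapler): category_id=NULL, no match -> dropped
  - product 2 (Notebook): category_id=3 -> matches Books
  - product 3 (Charger): category_id=5 -> matches Tools
  - product 4 (Camera): category_id=3 -> matches Books
  - product 5 (Chair): category_id=4 -> matches Electronics
So 1 of 5 rows is dropped.

SQL:
SELECT a.name, b.name AS category
FROM products a
INNER JOIN categories b ON a.category_id = b.id

Result:
name     | category   
---------+------------
Notebook | Books      
Charger  | Tools      
Camera   | Books      
Chair    | Electronics


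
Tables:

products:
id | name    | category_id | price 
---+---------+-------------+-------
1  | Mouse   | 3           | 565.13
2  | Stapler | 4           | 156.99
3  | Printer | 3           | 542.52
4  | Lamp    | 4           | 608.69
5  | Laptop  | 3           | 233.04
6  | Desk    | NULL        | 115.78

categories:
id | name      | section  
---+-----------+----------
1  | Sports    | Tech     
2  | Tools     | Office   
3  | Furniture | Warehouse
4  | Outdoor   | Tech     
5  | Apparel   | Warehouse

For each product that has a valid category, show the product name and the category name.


INNER JOIN keeps only products rows whose category_id matches an id in categories. Walk through each product:
  - product 1 (Mouse): category_id=3 -> matches Furniture
  - product 2 (Stapler): category_id=4 -> matches Outdoor
  - product 3 (Printer): category_id=3 -> matches Furniture
  - product 4 (Lamp): category_id=4 -> matches Outdoor
  - product 5 (Laptop): category_id=3 -> matches Furniture
  - product 6 (Desk): category_id=NULL, no match -> dropped
So 1 of 6 rows is dropped.

SQL:
SELECT a.name, b.name AS category
FROM products a
INNER JOIN categories b ON a.category_id = b.id

Result:
name    | category 
--------+----------
Mouse   | Furniture
Stapler | Outdoor  
Printer | Furniture
Lamp    | Outdoor  
Laptop  | Furniture


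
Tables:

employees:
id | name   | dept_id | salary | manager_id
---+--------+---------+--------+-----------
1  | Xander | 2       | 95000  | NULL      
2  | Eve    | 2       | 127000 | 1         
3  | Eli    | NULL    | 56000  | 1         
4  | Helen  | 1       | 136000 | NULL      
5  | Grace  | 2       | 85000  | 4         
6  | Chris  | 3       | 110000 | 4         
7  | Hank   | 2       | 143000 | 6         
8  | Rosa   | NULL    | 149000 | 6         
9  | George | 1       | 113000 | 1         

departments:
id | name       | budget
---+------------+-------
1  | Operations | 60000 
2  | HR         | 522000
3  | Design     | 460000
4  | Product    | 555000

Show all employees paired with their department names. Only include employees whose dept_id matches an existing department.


INNER JOIN keeps only employees rows whose dept_id matches an id in departments. Walk through each employee:
  - employee 1 (Xander): dept_id=2 -> matches HR
  - employee 2 (Eve): dept_id=2 -> matches HR
  - employee 3 (Eli): dept_id=NULL, no match -> dropped
  - employee 4 (Helen): dept_id=1 -> matches Operations
  - employee 5 (Grace): dept_id=2 -> matches HR
  - employee 6 (Chris): dept_id=3 -> matches Design
  - employee 7 (Hank): dept_id=2 -> matches HR
  - employee 8 (Rosa): dept_id=NULL, no match -> dropped
  - employee 9 (George): dept_id=1 -> matches Operations
So 2 of 9 rows are dropped.

SQL:
SELECT a.name, b.name AS department
FROM employees a
INNER JOIN departments b ON a.dept_id = b.id

Result:
name   | department
-------+-----------
Xander | HR        
Eve    | HR        
Helen  | Operations
Grace  | HR        
Chris  | Design    
Hank   | HR        
George | Operations


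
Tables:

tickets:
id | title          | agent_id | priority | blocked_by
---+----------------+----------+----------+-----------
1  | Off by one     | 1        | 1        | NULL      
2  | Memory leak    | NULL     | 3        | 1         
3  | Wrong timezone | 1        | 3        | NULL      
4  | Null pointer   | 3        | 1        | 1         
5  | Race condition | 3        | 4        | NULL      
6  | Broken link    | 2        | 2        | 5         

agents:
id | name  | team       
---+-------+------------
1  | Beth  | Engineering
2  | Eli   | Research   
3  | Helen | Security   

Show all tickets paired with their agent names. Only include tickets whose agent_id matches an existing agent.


INNER JOIN keeps only tickets rows whose agent_id matches an id in agents. Walk through each ticket:
  - ticket 1 (Off by one): agent_id=1 -> matches Beth
  - ticket 2 (Memory leak): agent_id=NULL, no match -> dropped
  - ticket 3 (Wrong timezone): agent_id=1 -> matches Beth
  - ticket 4 (Null pointer): agent_id=3 -> matches Helen
  - ticket 5 (Race condition): agent_id=3 -> matches Helen
  - ticket 6 (Broken link): agent_id=2 -> matches Eli
So 1 of 6 rows is dropped.

SQL:
SELECT a.title, b.name AS agent
FROM tickets a
INNER JOIN agents b ON a.agent_id = b.id

Result:
title          | agent
---------------+------
Off by one     | Beth 
Wrong timezone | Beth 
Null pointer   | Helen
Race condition | Helen
Broken link    | Eli  


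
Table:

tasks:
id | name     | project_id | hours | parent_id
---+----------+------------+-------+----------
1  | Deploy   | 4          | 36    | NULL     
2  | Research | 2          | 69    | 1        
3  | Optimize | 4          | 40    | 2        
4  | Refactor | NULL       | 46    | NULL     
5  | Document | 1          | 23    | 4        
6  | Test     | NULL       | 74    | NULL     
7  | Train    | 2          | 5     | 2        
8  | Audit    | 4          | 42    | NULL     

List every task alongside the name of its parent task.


This is a self-join: tasks is joined to a second copy of itself, matching each row's parent_id to another row's id. Use LEFT JOIN so rows with parent_id=NULL are kept.
  - task 1 (Deploy): parent_id=NULL -> NULL
  - task 2 (Research): parent_id=1 -> Deploy
  - task 3 (Optimize): parent_id=2 -> Research
  - task 4 (Refactor): parent_id=NULL -> NULL
  - task 5 (Document): parent_id=4 -> Refactor
  - task 6 (Test): parent_id=NULL -> NULL
  - task 7 (Train): parent_id=2 -> Research
  - task 8 (Audit): parent_id=NULL -> NULL

SQL:
SELECT a.name AS item, b.name AS parent
FROM tasks a
LEFT JOIN tasks b ON a.parent_id = b.id

Result:
item     | parent  
---------+---------
Deploy   | NULL    
Research | Deploy  
Optimize | Research
Refactor | NULL    
Document | Refactor
Test     | NULL    
Train    | Research
Audit    | NULL    


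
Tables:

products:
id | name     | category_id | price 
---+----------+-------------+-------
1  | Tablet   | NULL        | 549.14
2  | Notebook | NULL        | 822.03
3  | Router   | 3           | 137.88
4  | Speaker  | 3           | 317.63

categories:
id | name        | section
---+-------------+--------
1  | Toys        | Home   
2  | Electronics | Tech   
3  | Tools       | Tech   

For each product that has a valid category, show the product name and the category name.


INNER JOIN keeps only products rows whose category_id matches an id in categories. Walk through each product:
  - product 1 (Tablet): category_id=NULL, no match -> dropped
  - product 2 (Notebook): category_id=NULL, no match -> dropped
  - product 3 (Router): category_id=3 -> matches Tools
  - product 4 (Speaker): category_id=3 -> matches Tools
So 2 of 4 rows are dropped.

SQL:
SELECT a.name, b.name AS category
FROM products a
INNER JOIN categories b ON a.category_id = b.id

Result:
name    | category
--------+---------
Router  | Tools   
Speaker | Tools   


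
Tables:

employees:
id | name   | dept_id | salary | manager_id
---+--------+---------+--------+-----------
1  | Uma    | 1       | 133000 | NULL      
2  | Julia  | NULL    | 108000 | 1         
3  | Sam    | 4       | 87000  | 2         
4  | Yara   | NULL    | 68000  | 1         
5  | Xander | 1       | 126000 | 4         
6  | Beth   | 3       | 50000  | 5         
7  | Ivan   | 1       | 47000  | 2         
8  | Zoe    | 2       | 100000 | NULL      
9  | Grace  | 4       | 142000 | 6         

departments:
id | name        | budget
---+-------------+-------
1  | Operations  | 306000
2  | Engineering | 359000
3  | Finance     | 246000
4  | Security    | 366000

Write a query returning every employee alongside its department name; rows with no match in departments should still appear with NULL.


LEFT JOIN keeps every row from employees (the left table); where dept_id has no match in departments, the department columns become NULL. Walk through each employee:
  - employee 1 (Uma): dept_id=1 -> matches Operations
  - employee 2 (Julia): dept_id=NULL, no match -> kept with NULL
  - employee 3 (Sam): dept_id=4 -> matches Security
  - employee 4 (Yara): dept_id=NULL, no match -> kept with NULL
  - employee 5 (Xander): dept_id=1 -> matches Operations
  - employee 6 (Beth): dept_id=3 -> matches Finance
  - employee 7 (Ivan): dept_id=1 -> matches Operations
  - employee 8 (Zoe): dept_id=2 -> matches Engineering
  - employee 9 (Grace): dept_id=4 -> matches Security
All 9 rows appear; 2 have NULL department.

SQL:
SELECT a.name, b.name AS department
FROM employees a
LEFT JOIN departments b ON a.dept_id = b.id

Result:
name   | department 
-------+------------
Uma    | Operations 
Julia  | NULL       
Sam    | Security   
Yara   | NULL       
Xander | Operations 
Beth   | Finance    
Ivan   | Operations 
Zoe    | Engineering
Grace  | Security   


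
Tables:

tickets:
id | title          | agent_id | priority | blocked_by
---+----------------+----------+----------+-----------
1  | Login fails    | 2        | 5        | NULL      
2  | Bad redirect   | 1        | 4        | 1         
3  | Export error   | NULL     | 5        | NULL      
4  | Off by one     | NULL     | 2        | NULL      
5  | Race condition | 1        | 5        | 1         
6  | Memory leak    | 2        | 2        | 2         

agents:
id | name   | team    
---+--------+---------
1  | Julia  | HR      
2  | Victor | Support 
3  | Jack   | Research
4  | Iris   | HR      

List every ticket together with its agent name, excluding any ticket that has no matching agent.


INNER JOIN keeps only tickets rows whose agent_id matches an id in agents. Walk through each ticket:
  - ticket 1 (Login fails): agent_id=2 -> matches Victor
  - ticket 2 (Bad redirect): agent_id=1 -> matches Julia
  - ticket 3 (Export error): agent_id=NULL, no match -> dropped
  - ticket 4 (Off by one): agent_id=NULL, no match -> dropped
  - ticket 5 (Race condition): agent_id=1 -> matches Julia
  - ticket 6 (Memory leak): agent_id=2 -> matches Victor
So 2 of 6 rows are dropped.

SQL:
SELECT a.title, b.name AS agent
FROM tickets a
INNER JOIN agents b ON a.agent_id = b.id

Result:
title          | agent 
---------------+-------
Login fails    | Victor
Bad redirect   | Julia 
Race condition | Julia 
Memory leak    | Victor


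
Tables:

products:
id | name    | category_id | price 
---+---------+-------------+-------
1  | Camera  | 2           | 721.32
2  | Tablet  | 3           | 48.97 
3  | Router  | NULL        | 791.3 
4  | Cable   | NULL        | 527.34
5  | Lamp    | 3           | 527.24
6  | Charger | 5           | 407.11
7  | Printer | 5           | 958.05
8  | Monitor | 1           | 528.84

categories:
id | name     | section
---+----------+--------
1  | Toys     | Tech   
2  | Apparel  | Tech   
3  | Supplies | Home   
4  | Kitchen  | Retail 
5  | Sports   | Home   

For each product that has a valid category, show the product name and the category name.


INNER JOIN keeps only products rows whose category_id matches an id in categories. Walk through each product:
  - product 1 (Camera): category_id=2 -> matches Apparel
  - product 2 (Tablet): category_id=3 -> matches Supplies
  - product 3 (Router): category_id=NULL, no match -> dropped
  - product 4 (Cable): category_id=NULL, no match -> dropped
  - product 5 (Lamp): category_id=3 -> matches Supplies
  - product 6 (Charger): category_id=5 -> matches Sports
  - product 7 (Printer): category_id=5 -> matches Sports
  - product 8 (Monitor): category_id=1 -> matches Toys
So 2 of 8 rows are dropped.

SQL:
SELECT a.name, b.name AS category
FROM products a
INNER JOIN categories b ON a.category_id = b.id

Result:
name    | category
--------+---------
Camera  | Apparel 
Tablet  | Supplies
Lamp    | Supplies
Charger | Sports  
Printer | Sports  
Monitor | Toys    


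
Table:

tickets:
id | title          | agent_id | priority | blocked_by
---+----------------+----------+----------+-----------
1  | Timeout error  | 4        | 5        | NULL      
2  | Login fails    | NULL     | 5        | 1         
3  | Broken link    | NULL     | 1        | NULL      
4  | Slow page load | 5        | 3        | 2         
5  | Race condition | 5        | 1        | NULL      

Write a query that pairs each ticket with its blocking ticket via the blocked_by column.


This is a self-join: tickets is joined to a second copy of itself, matching each row's blocked_by to another row's id. Use LEFT JOIN so rows with blocked_by=NULL are kept.
  - ticket 1 (Timeout error): blocked_by=NULL -> NULL
  - ticket 2 (Login fails): blocked_by=1 -> Timeout error
  - ticket 3 (Broken link): blocked_by=NULL -> NULL
  - ticket 4 (Slow page load): blocked_by=2 -> Login fails
  - ticket 5 (Race condition): blocked_by=NULL -> NULL

SQL:
SELECT a.title AS item, b.title AS blocked_by
FROM tickets a
LEFT JOIN tickets b ON a.blocked_by = b.id

Result:
item           | blocked_by   
---------------+--------------
Timeout error  | NULL         
Login fails    | Timeout error
Broken link    | NULL         
Slow page load | Login fails  
Race condition | NULL         


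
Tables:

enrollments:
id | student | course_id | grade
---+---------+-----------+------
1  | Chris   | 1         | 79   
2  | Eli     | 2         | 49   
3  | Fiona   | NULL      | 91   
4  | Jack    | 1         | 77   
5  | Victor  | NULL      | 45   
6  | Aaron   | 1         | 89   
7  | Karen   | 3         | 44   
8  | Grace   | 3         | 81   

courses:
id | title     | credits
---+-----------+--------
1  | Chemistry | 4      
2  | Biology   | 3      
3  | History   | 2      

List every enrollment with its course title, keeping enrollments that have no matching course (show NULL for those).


LEFT JOIN keeps every row from enrollments (the left table); where course_id has no match in courses, the course columns become NULL. Walk through each enrollment:
  - enrollment 1 (Chris): course_id=1 -> matches Chemistry
  - enrollment 2 (Eli): course_id=2 -> matches Biology
  - enrollment 3 (Fiona): course_id=NULL, no match -> kept with NULL
  - enrollment 4 (Jack): course_id=1 -> matches Chemistry
  - enrollment 5 (Victor): course_id=NULL, no match -> kept with NULL
  - enrollment 6 (Aaron): course_id=1 -> matches Chemistry
  - enrollment 7 (Karen): course_id=3 -> matches History
  - enrollment 8 (Grace): course_id=3 -> matches History
All 8 rows appear; 2 have NULL course.

SQL:
SELECT a.student, b.title AS course
FROM enrollments a
LEFT JOIN courses b ON a.course_id = b.id

Result:
student | course   
--------+----------
Chris   | Chemistry
Eli     | Biology  
Fiona   | NULL     
Jack    | Chemistry
Victor  | NULL     
Aaron   | Chemistry
Karen   | History  
Grace   | History  


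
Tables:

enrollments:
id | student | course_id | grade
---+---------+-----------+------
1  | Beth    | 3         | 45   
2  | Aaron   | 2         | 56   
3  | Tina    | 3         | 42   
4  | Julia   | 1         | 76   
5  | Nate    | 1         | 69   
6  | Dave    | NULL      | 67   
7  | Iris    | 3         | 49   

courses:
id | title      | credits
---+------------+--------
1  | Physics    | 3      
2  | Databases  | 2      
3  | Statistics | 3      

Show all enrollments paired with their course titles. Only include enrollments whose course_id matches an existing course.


INNER JOIN keeps only enrollments rows whose course_id matches an id in courses. Walk through each enrollment:
  - enrollment 1 (Beth): course_id=3 -> matches Statistics
  - enrollment 2 (Aaron): course_id=2 -> matches Databases
  - enrollment 3 (Tina): course_id=3 -> matches Statistics
  - enrollment 4 (Julia): course_id=1 -> matches Physics
  - enrollment 5 (Nate): course_id=1 -> matches Physics
  - enrollment 6 (Dave): course_id=NULL, no match -> dropped
  - enrollment 7 (Iris): course_id=3 -> matches Statistics
So 1 of 7 rows is dropped.

SQL:
SELECT a.student, b.title AS course
FROM enrollments a
INNER JOIN courses b ON a.course_id = b.id

Result:
student | course    
--------+-----------
Beth    | Statistics
Aaron   | Databases 
Tina    | Statistics
Julia   | Physics   
Nate    | Physics   
Iris    | Statistics


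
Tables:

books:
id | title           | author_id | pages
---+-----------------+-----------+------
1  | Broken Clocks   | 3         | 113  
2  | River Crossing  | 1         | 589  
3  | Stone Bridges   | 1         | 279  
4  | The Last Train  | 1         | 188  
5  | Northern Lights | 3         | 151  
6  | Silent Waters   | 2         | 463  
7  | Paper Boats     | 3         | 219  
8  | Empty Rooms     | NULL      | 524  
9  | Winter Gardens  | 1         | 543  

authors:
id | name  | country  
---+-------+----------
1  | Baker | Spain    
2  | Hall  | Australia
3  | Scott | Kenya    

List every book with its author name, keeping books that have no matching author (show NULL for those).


LEFT JOIN keeps every row from books (the left table); where author_id has no match in authors, the author columns become NULL. Walk through each book:
  - book 1 (Broken Clocks): author_id=3 -> matches Scott
  - book 2 (River Crossing): author_id=1 -> matches Baker
  - book 3 (Stone Bridges): author_id=1 -> matches Baker
  - book 4 (The Last Train): author_id=1 -> matches Baker
  - book 5 (Northern Lights): author_id=3 -> matches Scott
  - book 6 (Silent Waters): author_id=2 -> matches Hall
  - book 7 (Paper Boats): author_id=3 -> matches Scott
  - book 8 (Empty Rooms): author_id=NULL, no match -> kept with NULL
  - book 9 (Winter Gardens): author_id=1 -> matches Baker
All 9 rows appear; 1 has NULL author.

SQL:
SELECT a.title, b.name AS author
FROM books a
LEFT JOIN authors b ON a.author_id = b.id

Result:
title           | author
----------------+-------
Broken Clocks   | Scott 
River Crossing  | Baker 
Stone Bridges   | Baker 
The Last Train  | Baker 
Northern Lights | Scott 
Silent Waters   | Hall  
Paper Boats     | Scott 
Empty Rooms     | NULL  
Winter Gardens  | Baker 


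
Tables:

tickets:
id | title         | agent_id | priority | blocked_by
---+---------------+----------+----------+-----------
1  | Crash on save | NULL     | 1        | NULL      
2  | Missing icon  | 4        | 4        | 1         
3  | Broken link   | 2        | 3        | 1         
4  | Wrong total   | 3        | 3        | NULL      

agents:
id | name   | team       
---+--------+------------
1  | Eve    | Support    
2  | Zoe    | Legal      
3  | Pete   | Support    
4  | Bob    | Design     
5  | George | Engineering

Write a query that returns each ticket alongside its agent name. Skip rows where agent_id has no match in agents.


INNER JOIN keeps only tickets rows whose agent_id matches an id in agents. Walk through each ticket:
  - ticket 1 (Crash on save): agent_id=NULL, no match -> dropped
  - ticket 2 (Missing icon): agent_id=4 -> matches Bob
  - ticket 3 (Broken link): agent_id=2 -> matches Zoe
  - ticket 4 (Wrong total): agent_id=3 -> matches Pete
So 1 of 4 rows is dropped.

SQL:
SELECT a.title, b.name AS agent
FROM tickets a
INNER JOIN agents b ON a.agent_id = b.id

Result:
title        | agent
-------------+------
Missing icon | Bob  
Broken link  | Zoe  
Wrong total  | Pete 


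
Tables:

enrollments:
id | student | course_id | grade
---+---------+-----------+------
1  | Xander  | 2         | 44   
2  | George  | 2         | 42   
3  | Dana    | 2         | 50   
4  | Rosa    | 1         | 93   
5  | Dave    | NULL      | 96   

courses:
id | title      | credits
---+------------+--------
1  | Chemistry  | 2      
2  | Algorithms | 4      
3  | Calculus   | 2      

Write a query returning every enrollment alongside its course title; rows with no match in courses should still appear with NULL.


LEFT JOIN keeps every row from enrollments (the left table); where course_id has no match in courses, the course columns become NULL. Walk through each enrollment:
  - enrollment 1 (Xander): course_id=2 -> matches Algorithms
  - enrollment 2 (George): course_id=2 -> matches Algorithms
  - enrollment 3 (Dana): course_id=2 -> matches Algorithms
  - enrollment 4 (Rosa): course_id=1 -> matches Chemistry
  - enrollment 5 (Dave): course_id=NULL, no match -> kept with NULL
All 5 rows appear; 1 has NULL course.

SQL:
SELECT a.student, b.title AS course
FROM enrollments a
LEFT JOIN courses b ON a.course_id = b.id

Result:
student | course    
--------+-----------
Xander  | Algorithms
George  | Algorithms
Dana    | Algorithms
Rosa    | Chemistry 
Dave    | NULL      


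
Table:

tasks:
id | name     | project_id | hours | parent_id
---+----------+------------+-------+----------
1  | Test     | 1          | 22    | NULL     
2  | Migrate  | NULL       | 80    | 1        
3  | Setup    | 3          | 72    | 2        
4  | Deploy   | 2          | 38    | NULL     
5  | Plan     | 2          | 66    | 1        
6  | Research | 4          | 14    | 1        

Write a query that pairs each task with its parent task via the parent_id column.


This is a self-join: tasks is joined to a second copy of itself, matching each row's parent_id to another row's id. Use LEFT JOIN so rows with parent_id=NULL are kept.
  - task 1 (Test): parent_id=NULL -> NULL
  - task 2 (Migrate): parent_id=1 -> Test
  - task 3 (Setup): parent_id=2 -> Migrate
  - task 4 (Deploy): parent_id=NULL -> NULL
  - task 5 (Plan): parent_id=1 -> Test
  - task 6 (Research): parent_id=1 -> Test

SQL:
SELECT a.name AS item, b.name AS parent
FROM tasks a
LEFT JOIN tasks b ON a.parent_id = b.id

Result:
item     | parent 
---------+--------
Test     | NULL   
Migrate  | Test   
Setup    | Migrate
Deploy   | NULL   
Plan     | Test   
Research | Test   


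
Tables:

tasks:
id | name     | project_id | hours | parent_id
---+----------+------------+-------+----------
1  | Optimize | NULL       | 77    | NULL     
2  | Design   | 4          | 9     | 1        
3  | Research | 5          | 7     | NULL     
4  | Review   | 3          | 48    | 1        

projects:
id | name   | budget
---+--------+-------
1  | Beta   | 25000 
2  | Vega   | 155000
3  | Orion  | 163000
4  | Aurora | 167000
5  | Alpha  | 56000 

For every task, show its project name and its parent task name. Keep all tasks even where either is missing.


Two LEFT JOINs from the same base table tasks: one to projects via project_id, one to tasks itself via parent_id. Both are LEFT so every task is preserved.
Match against projects:
  - task 1 (Optimize): project_id=NULL, no match -> kept with NULL
  - task 2 (Design): project_id=4 -> matches Aurora
  - task 3 (Research): project_id=5 -> matches Alpha
  - task 4 (Review): project_id=3 -> matches Orion
Match against tasks (self):
  - task 1 (Optimize): parent_id=NULL -> NULL
  - task 2 (Design): parent_id=1 -> Optimize
  - task 3 (Research): parent_id=NULL -> NULL
  - task 4 (Review): parent_id=1 -> Optimize

SQL:
SELECT a.name, b.name AS project, c.name AS parent
FROM tasks a
LEFT JOIN projects b ON a.project_id = b.id
LEFT JOIN tasks c ON a.parent_id = c.id

Result:
name     | project | parent  
---------+---------+---------
Optimize | NULL    | NULL    
Design   | Aurora  | Optimize
Research | Alpha   | NULL    
Review   | Orion   | Optimize


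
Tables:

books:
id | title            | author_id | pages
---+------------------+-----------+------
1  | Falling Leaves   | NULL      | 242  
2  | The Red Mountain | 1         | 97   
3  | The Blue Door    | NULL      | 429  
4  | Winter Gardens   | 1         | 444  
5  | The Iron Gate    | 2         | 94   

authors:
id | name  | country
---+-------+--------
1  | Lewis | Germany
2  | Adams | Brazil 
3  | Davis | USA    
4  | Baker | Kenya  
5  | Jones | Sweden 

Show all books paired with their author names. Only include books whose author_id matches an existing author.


INNER JOIN keeps only books rows whose author_id matches an id in authors. Walk through each book:
  - book 1 (Falling Leaves): author_id=NULL, no match -> dropped
  - book 2 (The Red Mountain): author_id=1 -> matches Lewis
  - book 3 (The Blue Door): author_id=NULL, no match -> dropped
  - book 4 (Winter Gardens): author_id=1 -> matches Lewis
  - book 5 (The Iron Gate): author_id=2 -> matches Adams
So 2 of 5 rows are dropped.

SQL:
SELECT a.title, b.name AS author
FROM books a
INNER JOIN authors b ON a.author_id = b.id

Result:
title            | author
-----------------+-------
The Red Mountain | Lewis 
Winter Gardens   | Lewis 
The Iron Gate    | Adams 


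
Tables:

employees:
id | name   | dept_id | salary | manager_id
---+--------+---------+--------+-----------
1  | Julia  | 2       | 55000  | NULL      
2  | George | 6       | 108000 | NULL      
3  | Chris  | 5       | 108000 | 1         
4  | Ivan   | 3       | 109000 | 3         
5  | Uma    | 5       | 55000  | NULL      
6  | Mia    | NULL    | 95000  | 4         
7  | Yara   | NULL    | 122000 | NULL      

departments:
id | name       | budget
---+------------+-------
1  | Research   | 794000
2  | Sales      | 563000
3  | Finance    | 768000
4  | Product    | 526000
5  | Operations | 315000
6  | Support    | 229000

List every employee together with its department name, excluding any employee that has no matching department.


INNER JOIN keeps only employees rows whose dept_id matches an id in departments. Walk through each employee:
  - employee 1 (Julia): dept_id=2 -> matches Sales
  - employee 2 (George): dept_id=6 -> matches Support
  - employee 3 (Chris): dept_id=5 -> matches Operations
  - employee 4 (Ivan): dept_id=3 -> matches Finance
  - employee 5 (Uma): dept_id=5 -> matches Operations
  - employee 6 (Mia): dept_id=NULL, no match -> dropped
  - employee 7 (Yara): dept_id=NULL, no match -> dropped
So 2 of 7 rows are dropped.

SQL:
SELECT a.name, b.name AS department
FROM employees a
INNER JOIN departments b ON a.dept_id = b.id

Result:
name   | department
-------+-----------
Julia  | Sales     
George | Support   
Chris  | Operations
Ivan   | Finance   
Uma    | Operations
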